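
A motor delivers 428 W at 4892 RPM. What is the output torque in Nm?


omega = 4892 * 2*pi/60 = 512.289 rad/s
tau = P / omega = 428 / 512.289
= 0.8355 Nm


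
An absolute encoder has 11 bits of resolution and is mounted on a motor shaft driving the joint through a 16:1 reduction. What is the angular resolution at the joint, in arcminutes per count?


counts = 2^11 = 2048
effective counts at joint = 2048 * 16 = 32768
resolution = 360*60 / 32768
= 0.6592 arcmin/count


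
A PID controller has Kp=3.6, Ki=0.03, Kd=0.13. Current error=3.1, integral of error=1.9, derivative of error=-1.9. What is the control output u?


u = Kp*e + Ki*int(e) + Kd*de/dt
= 3.6*3.1 + 0.03*1.9 + 0.13*(-1.9)
= 11.16 + 0.057 + -0.247
= 10.97


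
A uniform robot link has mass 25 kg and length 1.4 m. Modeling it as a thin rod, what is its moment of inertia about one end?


I = (1/3) * m * L^2
= (1/3) * 25 * 1.4^2
= 0.333333 * 25 * 1.96
= 16.3333 kg*m^2


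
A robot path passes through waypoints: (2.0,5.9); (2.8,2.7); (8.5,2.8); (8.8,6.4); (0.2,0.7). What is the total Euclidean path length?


Segment lengths:
  seg1 = sqrt((0.8)^2 + (-3.2)^2) = 3.2985
  seg2 = sqrt((5.7)^2 + (0.1)^2) = 5.7009
  seg3 = sqrt((0.3)^2 + (3.6)^2) = 3.6125
  seg4 = sqrt((-8.6)^2 + (-5.7)^2) = 10.3175
Total = 22.9293


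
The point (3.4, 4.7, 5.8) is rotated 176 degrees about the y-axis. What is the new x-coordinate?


Rotation about y-axis: x' = x*cos(theta) + z*sin(theta)
= 3.4 * -0.9976 + 5.8 * 0.0698
= -2.9871


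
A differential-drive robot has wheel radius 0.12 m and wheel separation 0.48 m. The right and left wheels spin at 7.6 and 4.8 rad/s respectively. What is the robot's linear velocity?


vR = r*wR = 0.12*7.6 = 0.912 m/s
vL = r*wL = 0.12*4.8 = 0.576 m/s
v = (vR+vL)/2 = 0.744 m/s
omega = (vR-vL)/L = 0.7 rad/s
linear velocity = 0.744 m/s


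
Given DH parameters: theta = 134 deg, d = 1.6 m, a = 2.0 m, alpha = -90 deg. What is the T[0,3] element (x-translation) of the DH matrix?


T[0,3] = a * cos(theta)
= 2.0 * cos(134 deg)
= 2.0 * -0.6947
= -1.3893


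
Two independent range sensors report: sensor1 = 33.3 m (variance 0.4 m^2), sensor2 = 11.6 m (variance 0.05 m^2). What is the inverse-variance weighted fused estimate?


w1 = (1/var1) / (1/var1 + 1/var2)
   = 2.5 / (2.5 + 20.0) = 0.1111
w2 = 1 - w1 = 0.8889
fused = w1*s1 + w2*s2 = 3.7 + 10.3111
= 14.0111 m


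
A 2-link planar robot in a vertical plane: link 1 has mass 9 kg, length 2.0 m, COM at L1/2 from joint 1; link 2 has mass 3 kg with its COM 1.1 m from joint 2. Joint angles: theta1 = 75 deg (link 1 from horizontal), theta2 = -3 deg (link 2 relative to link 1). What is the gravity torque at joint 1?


Horizontal distance from joint 1 to link-1 COM:
  x_c1 = (L1/2)*cos(t1) = 1.0 * 0.2588 = 0.2588 m
Horizontal distance from joint 1 to link-2 COM:
  x_c2 = L1*cos(t1) + Lc2*cos(t1+t2)
       = 2.0*0.2588 + 1.1*0.309 = 0.8576 m
tau1 = m1*g*x_c1 + m2*g*x_c2
     = 9*9.81*0.2588 + 3*9.81*0.8576
     = 22.8511 + 25.2379
     = 48.089 Nm


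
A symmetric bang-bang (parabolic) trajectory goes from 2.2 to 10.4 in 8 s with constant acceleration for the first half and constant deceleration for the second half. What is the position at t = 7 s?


Symmetric rest-to-rest: each phase covers (pf-p0)/2 in time T/2. 0.5*a*(T/2)^2 = (pf-p0)/2 => a = 4*(pf-p0)/T^2
a = 4*(10.4-2.2)/8^2 = 0.5125
t = 7 is in the deceleration phase (t > T/2).
p = pf - 0.5*a*(T-t)^2 = 10.4 - 0.5*0.5125*1^2
= 10.1438


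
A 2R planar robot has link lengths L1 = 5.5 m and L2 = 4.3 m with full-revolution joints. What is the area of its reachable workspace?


r_max = L1 + L2 = 9.8 m
r_min = |L1 - L2| = 1.2 m
Area = pi*(r_max^2 - r_min^2)
= pi*(96.04 - 1.44)
= pi * 94.6
= 297.1947 m^2


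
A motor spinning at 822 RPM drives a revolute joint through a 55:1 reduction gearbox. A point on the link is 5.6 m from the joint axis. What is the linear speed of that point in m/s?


omega_motor = 822 * 2*pi/60 = 86.0796 rad/s
omega_joint = omega_motor / 55 = 1.5651 rad/s
v = omega_joint * r = 1.5651 * 5.6
= 8.7645 m/s


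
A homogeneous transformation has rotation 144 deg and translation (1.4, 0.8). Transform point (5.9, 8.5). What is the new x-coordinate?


x' = cos(theta)*px - sin(theta)*py + tx
= -0.809*5.9 - 0.5878*8.5 + 1.4
= -8.3694


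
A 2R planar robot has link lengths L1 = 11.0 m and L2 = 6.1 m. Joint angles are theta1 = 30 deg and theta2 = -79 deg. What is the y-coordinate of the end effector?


Convert angles to radians: theta1 = 0.5236, theta2 = -1.3788
y = L1*sin(theta1) + L2*sin(theta1+theta2)
y = 5.5 + -4.6037
y = 0.8963


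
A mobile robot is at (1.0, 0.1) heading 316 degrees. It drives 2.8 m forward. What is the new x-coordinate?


x_new = x0 + d*cos(theta)
= 1.0 + 2.8*cos(316)
= 1.0 + 2.0142
= 3.0142


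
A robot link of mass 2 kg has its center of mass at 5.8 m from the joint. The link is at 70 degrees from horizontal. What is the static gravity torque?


tau = m*g*L*cos(angle)
= 2 * 9.81 * 5.8 * cos(70 deg)
= 2 * 9.81 * 5.8 * 0.342
= 38.9205 Nm


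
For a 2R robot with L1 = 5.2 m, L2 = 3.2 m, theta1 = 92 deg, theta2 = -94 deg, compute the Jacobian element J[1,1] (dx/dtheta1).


J[1,1] = -L1*sin(t1) - L2*sin(t1+t2)
= -5.2*sin(92) - 3.2*sin(-2)
= -5.0852


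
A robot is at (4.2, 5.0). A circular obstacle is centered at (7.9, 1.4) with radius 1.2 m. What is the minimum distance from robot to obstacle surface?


center_dist = sqrt((4.2-7.9)^2 + (5.0-1.4)^2)
= sqrt(13.69 + 12.96)
= 5.1624
min_dist = center_dist - radius = 5.1624 - 1.2 = 3.9624 m


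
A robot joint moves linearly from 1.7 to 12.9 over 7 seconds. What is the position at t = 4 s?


s = t/T = 4/7 = 0.5714
p(t) = p0 + (pf-p0)*s
= 1.7 + (12.9 - 1.7) * 0.5714
= 8.1


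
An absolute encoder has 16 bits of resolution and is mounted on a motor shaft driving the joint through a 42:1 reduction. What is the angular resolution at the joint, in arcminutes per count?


counts = 2^16 = 65536
effective counts at joint = 65536 * 42 = 2752512
resolution = 360*60 / 2752512
= 0.0078 arcmin/count


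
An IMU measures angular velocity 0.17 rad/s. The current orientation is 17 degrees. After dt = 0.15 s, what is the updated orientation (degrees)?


delta_theta = w * dt = 0.17 * 0.15 = 0.0255 rad
= 1.461 deg
theta_new = 17 + 1.461 = 18.461 deg


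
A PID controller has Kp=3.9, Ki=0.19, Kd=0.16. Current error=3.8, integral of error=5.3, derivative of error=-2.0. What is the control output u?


u = Kp*e + Ki*int(e) + Kd*de/dt
= 3.9*3.8 + 0.19*5.3 + 0.16*(-2.0)
= 14.82 + 1.007 + -0.32
= 15.507


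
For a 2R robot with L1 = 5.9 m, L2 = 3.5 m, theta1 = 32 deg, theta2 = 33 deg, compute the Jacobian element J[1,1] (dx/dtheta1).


J[1,1] = -L1*sin(t1) - L2*sin(t1+t2)
= -5.9*sin(32) - 3.5*sin(65)
= -6.2986


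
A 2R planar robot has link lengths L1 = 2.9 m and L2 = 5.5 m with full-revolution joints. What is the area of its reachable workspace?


r_max = L1 + L2 = 8.4 m
r_min = |L1 - L2| = 2.6 m
Area = pi*(r_max^2 - r_min^2)
= pi*(70.56 - 6.76)
= pi * 63.8
= 200.4336 m^2


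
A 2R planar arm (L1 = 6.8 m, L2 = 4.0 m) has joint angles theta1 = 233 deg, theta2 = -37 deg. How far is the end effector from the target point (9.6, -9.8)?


End effector via forward kinematics:
x = L1*cos(t1) + L2*cos(t1+t2) = -7.9374
y = L1*sin(t1) + L2*sin(t1+t2) = -6.5333
Distance to target:
d = sqrt((9.6 - -7.9374)^2 + (-9.8 - -6.5333)^2)
= sqrt(307.56 + 10.6715)
= 17.839 m


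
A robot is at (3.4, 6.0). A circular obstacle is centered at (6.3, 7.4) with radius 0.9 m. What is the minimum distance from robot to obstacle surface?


center_dist = sqrt((3.4-6.3)^2 + (6.0-7.4)^2)
= sqrt(8.41 + 1.96)
= 3.2202
min_dist = center_dist - radius = 3.2202 - 0.9 = 2.3202 m


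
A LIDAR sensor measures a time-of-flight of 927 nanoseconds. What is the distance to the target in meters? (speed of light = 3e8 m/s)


tof = 927 ns = 9.27e-07 s
dist = c * tof / 2
= 3e8 * 9.27e-07 / 2
= 139.05 m


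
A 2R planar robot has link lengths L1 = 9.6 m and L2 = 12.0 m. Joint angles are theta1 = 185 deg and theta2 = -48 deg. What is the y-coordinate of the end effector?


Convert angles to radians: theta1 = 3.2289, theta2 = -0.8378
y = L1*sin(theta1) + L2*sin(theta1+theta2)
y = -0.8367 + 8.184
y = 7.3473


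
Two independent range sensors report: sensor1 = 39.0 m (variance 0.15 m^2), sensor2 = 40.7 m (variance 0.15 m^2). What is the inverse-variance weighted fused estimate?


w1 = (1/var1) / (1/var1 + 1/var2)
   = 6.6667 / (6.6667 + 6.6667) = 0.5
w2 = 1 - w1 = 0.5
fused = w1*s1 + w2*s2 = 19.5 + 20.35
= 39.85 m


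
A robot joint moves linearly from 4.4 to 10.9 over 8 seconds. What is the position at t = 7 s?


s = t/T = 7/8 = 0.875
p(t) = p0 + (pf-p0)*s
= 4.4 + (10.9 - 4.4) * 0.875
= 10.0875


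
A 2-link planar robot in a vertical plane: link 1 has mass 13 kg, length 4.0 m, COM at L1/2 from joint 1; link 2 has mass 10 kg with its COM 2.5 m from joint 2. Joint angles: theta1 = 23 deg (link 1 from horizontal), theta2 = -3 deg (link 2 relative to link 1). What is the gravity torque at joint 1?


Horizontal distance from joint 1 to link-1 COM:
  x_c1 = (L1/2)*cos(t1) = 2.0 * 0.9205 = 1.841 m
Horizontal distance from joint 1 to link-2 COM:
  x_c2 = L1*cos(t1) + Lc2*cos(t1+t2)
       = 4.0*0.9205 + 2.5*0.9397 = 6.0313 m
tau1 = m1*g*x_c1 + m2*g*x_c2
     = 13*9.81*1.841 + 10*9.81*6.0313
     = 234.784 + 591.6657
     = 826.4497 Nm


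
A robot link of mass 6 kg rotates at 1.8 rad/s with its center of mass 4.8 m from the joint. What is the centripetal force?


F = m * omega^2 * r
= 6 * 1.8^2 * 4.8
= 6 * 3.24 * 4.8
= 93.312 N


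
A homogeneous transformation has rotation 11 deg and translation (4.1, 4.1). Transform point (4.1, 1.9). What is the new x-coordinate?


x' = cos(theta)*px - sin(theta)*py + tx
= 0.9816*4.1 - 0.1908*1.9 + 4.1
= 7.7621


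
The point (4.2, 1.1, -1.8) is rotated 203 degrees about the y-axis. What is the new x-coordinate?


Rotation about y-axis: x' = x*cos(theta) + z*sin(theta)
= 4.2 * -0.9205 + -1.8 * -0.3907
= -3.1628


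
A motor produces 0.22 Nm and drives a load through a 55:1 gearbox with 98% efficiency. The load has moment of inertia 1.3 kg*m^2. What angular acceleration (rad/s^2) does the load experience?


tau_out = tau_motor * N * eta
= 0.22 * 55 * 0.98 = 11.858 Nm
alpha = tau_out / I = 11.858 / 1.3
= 9.1215 rad/s^2


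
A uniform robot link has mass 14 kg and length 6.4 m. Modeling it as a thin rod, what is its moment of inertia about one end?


I = (1/3) * m * L^2
= (1/3) * 14 * 6.4^2
= 0.333333 * 14 * 40.96
= 191.1467 kg*m^2


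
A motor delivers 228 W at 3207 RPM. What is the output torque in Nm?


omega = 3207 * 2*pi/60 = 335.8363 rad/s
tau = P / omega = 228 / 335.8363
= 0.6789 Nm


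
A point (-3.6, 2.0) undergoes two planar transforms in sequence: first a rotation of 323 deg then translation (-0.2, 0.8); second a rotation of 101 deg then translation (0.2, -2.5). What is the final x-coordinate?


After transform 1:
x1 = cos(323)*-3.6 - sin(323)*2.0 + -0.2 = -1.8715
y1 = sin(323)*-3.6 + cos(323)*2.0 + 0.8 = 4.5638
After transform 2:
x2 = cos(101)*-1.8715 - sin(101)*4.5638 + 0.2
= -3.9229


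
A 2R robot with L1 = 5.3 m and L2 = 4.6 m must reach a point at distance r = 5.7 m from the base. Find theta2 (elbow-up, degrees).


cos(theta2) = (r^2 - L1^2 - L2^2) / (2*L1*L2)
cos(theta2) = (32.49 - 28.09 - 21.16) / 48.76
cos(theta2) = -0.343724
theta2 = 110.1039 degrees


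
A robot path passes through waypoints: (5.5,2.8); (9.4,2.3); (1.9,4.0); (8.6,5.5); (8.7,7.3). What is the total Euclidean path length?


Segment lengths:
  seg1 = sqrt((3.9)^2 + (-0.5)^2) = 3.9319
  seg2 = sqrt((-7.5)^2 + (1.7)^2) = 7.6903
  seg3 = sqrt((6.7)^2 + (1.5)^2) = 6.8659
  seg4 = sqrt((0.1)^2 + (1.8)^2) = 1.8028
Total = 20.2908


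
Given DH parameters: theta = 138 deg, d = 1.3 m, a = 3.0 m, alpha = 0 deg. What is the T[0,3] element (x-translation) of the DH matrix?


T[0,3] = a * cos(theta)
= 3.0 * cos(138 deg)
= 3.0 * -0.7431
= -2.2294


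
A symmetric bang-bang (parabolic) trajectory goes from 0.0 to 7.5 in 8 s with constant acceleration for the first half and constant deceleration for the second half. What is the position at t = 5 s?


Symmetric rest-to-rest: each phase covers (pf-p0)/2 in time T/2. 0.5*a*(T/2)^2 = (pf-p0)/2 => a = 4*(pf-p0)/T^2
a = 4*(7.5-0.0)/8^2 = 0.4688
t = 5 is in the deceleration phase (t > T/2).
p = pf - 0.5*a*(T-t)^2 = 7.5 - 0.5*0.4688*3^2
= 5.3906


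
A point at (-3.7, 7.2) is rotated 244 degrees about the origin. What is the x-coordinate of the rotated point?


x' = x*cos(theta) - y*sin(theta)
cos(244 deg) = -0.4384, sin(244 deg) = -0.8988
x' = -3.7 * -0.4384 - 7.2 * -0.8988
= 1.622 - -6.4713
= 8.0933


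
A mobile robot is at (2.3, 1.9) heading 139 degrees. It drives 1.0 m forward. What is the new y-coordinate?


y_new = y0 + d*sin(theta)
= 1.9 + 1.0*sin(139)
= 1.9 + 0.6561
= 2.5561


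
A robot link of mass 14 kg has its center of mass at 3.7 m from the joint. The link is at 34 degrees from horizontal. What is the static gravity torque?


tau = m*g*L*cos(angle)
= 14 * 9.81 * 3.7 * cos(34 deg)
= 14 * 9.81 * 3.7 * 0.829
= 421.2821 Nm


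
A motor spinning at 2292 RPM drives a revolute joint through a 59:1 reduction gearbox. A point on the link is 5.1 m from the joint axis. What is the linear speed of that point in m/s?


omega_motor = 2292 * 2*pi/60 = 240.0177 rad/s
omega_joint = omega_motor / 59 = 4.0681 rad/s
v = omega_joint * r = 4.0681 * 5.1
= 20.7473 m/s


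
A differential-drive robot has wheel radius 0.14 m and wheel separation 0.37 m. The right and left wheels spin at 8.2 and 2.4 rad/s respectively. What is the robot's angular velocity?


vR = r*wR = 0.14*8.2 = 1.148 m/s
vL = r*wL = 0.14*2.4 = 0.336 m/s
v = (vR+vL)/2 = 0.742 m/s
omega = (vR-vL)/L = 2.1946 rad/s
angular velocity = 2.1946 rad/s


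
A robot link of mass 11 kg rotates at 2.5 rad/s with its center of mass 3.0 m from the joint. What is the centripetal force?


F = m * omega^2 * r
= 11 * 2.5^2 * 3.0
= 11 * 6.25 * 3.0
= 206.25 N


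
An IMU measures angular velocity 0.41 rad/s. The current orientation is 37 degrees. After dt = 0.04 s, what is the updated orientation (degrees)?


delta_theta = w * dt = 0.41 * 0.04 = 0.0164 rad
= 0.9397 deg
theta_new = 37 + 0.9397 = 37.9397 deg


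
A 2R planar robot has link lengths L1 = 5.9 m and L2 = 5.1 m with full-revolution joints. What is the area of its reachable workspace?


r_max = L1 + L2 = 11.0 m
r_min = |L1 - L2| = 0.8 m
Area = pi*(r_max^2 - r_min^2)
= pi*(121.0 - 0.64)
= pi * 120.36
= 378.1221 m^2


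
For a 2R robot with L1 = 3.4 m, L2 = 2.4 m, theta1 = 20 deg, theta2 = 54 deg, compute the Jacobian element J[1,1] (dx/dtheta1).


J[1,1] = -L1*sin(t1) - L2*sin(t1+t2)
= -3.4*sin(20) - 2.4*sin(74)
= -3.4699


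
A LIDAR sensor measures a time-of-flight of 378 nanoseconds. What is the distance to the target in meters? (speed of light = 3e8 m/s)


tof = 378 ns = 3.78e-07 s
dist = c * tof / 2
= 3e8 * 3.78e-07 / 2
= 56.7 m


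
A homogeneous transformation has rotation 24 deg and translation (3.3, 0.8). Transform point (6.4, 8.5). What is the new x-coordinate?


x' = cos(theta)*px - sin(theta)*py + tx
= 0.9135*6.4 - 0.4067*8.5 + 3.3
= 5.6894


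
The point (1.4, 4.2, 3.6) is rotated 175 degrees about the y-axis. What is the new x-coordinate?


Rotation about y-axis: x' = x*cos(theta) + z*sin(theta)
= 1.4 * -0.9962 + 3.6 * 0.0872
= -1.0809


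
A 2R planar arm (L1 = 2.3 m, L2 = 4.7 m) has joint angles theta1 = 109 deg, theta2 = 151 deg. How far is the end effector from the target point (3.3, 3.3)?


End effector via forward kinematics:
x = L1*cos(t1) + L2*cos(t1+t2) = -1.565
y = L1*sin(t1) + L2*sin(t1+t2) = -2.4539
Distance to target:
d = sqrt((3.3 - -1.565)^2 + (3.3 - -2.4539)^2)
= sqrt(23.6678 + 33.1074)
= 7.5349 m


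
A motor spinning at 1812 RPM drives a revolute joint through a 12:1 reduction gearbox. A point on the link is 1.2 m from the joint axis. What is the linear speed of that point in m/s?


omega_motor = 1812 * 2*pi/60 = 189.7522 rad/s
omega_joint = omega_motor / 12 = 15.8127 rad/s
v = omega_joint * r = 15.8127 * 1.2
= 18.9752 m/s


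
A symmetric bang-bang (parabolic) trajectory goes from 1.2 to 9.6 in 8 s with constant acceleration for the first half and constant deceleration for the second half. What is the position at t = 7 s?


Symmetric rest-to-rest: each phase covers (pf-p0)/2 in time T/2. 0.5*a*(T/2)^2 = (pf-p0)/2 => a = 4*(pf-p0)/T^2
a = 4*(9.6-1.2)/8^2 = 0.525
t = 7 is in the deceleration phase (t > T/2).
p = pf - 0.5*a*(T-t)^2 = 9.6 - 0.5*0.525*1^2
= 9.3375


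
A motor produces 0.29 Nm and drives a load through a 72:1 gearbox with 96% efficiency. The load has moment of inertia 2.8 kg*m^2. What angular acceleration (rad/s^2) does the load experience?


tau_out = tau_motor * N * eta
= 0.29 * 72 * 0.96 = 20.0448 Nm
alpha = tau_out / I = 20.0448 / 2.8
= 7.1589 rad/s^2


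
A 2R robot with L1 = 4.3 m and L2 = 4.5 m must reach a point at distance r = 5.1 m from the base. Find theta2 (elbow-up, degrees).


cos(theta2) = (r^2 - L1^2 - L2^2) / (2*L1*L2)
cos(theta2) = (26.01 - 18.49 - 20.25) / 38.7
cos(theta2) = -0.328941
theta2 = 109.2045 degrees


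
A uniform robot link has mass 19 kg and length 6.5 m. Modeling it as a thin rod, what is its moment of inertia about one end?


I = (1/3) * m * L^2
= (1/3) * 19 * 6.5^2
= 0.333333 * 19 * 42.25
= 267.5833 kg*m^2


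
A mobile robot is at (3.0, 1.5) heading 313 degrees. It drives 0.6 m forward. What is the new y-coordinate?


y_new = y0 + d*sin(theta)
= 1.5 + 0.6*sin(313)
= 1.5 + -0.4388
= 1.0612


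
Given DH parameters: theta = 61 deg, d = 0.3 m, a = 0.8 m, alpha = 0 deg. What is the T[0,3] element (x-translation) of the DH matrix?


T[0,3] = a * cos(theta)
= 0.8 * cos(61 deg)
= 0.8 * 0.4848
= 0.3878


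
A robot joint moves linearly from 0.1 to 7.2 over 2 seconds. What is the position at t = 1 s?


s = t/T = 1/2 = 0.5
p(t) = p0 + (pf-p0)*s
= 0.1 + (7.2 - 0.1) * 0.5
= 3.65


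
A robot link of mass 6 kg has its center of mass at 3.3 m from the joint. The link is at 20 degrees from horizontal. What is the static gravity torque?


tau = m*g*L*cos(angle)
= 6 * 9.81 * 3.3 * cos(20 deg)
= 6 * 9.81 * 3.3 * 0.9397
= 182.524 Nm


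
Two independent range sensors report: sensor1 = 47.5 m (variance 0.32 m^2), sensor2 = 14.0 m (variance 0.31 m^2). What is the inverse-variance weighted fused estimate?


w1 = (1/var1) / (1/var1 + 1/var2)
   = 3.125 / (3.125 + 3.2258) = 0.4921
w2 = 1 - w1 = 0.5079
fused = w1*s1 + w2*s2 = 23.373 + 7.1111
= 30.4841 m


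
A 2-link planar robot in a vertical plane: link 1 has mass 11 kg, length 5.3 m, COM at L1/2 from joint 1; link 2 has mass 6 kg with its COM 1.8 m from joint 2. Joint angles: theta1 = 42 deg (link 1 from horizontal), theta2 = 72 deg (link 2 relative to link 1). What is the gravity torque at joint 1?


Horizontal distance from joint 1 to link-1 COM:
  x_c1 = (L1/2)*cos(t1) = 2.65 * 0.7431 = 1.9693 m
Horizontal distance from joint 1 to link-2 COM:
  x_c2 = L1*cos(t1) + Lc2*cos(t1+t2)
       = 5.3*0.7431 + 1.8*-0.4067 = 3.2065 m
tau1 = m1*g*x_c1 + m2*g*x_c2
     = 11*9.81*1.9693 + 6*9.81*3.2065
     = 212.5108 + 188.737
     = 401.2478 Nm


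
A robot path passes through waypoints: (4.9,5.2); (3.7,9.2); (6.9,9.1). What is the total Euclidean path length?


Segment lengths:
  seg1 = sqrt((-1.2)^2 + (4.0)^2) = 4.1761
  seg2 = sqrt((3.2)^2 + (-0.1)^2) = 3.2016
Total = 7.3777


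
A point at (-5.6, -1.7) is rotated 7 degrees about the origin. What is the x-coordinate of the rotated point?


x' = x*cos(theta) - y*sin(theta)
cos(7 deg) = 0.9925, sin(7 deg) = 0.1219
x' = -5.6 * 0.9925 - -1.7 * 0.1219
= -5.5583 - -0.2072
= -5.3511


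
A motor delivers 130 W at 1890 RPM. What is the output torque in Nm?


omega = 1890 * 2*pi/60 = 197.9203 rad/s
tau = P / omega = 130 / 197.9203
= 0.6568 Nm


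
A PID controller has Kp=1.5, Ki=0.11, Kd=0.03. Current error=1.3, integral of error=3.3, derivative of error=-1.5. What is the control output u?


u = Kp*e + Ki*int(e) + Kd*de/dt
= 1.5*1.3 + 0.11*3.3 + 0.03*(-1.5)
= 1.95 + 0.363 + -0.045
= 2.268


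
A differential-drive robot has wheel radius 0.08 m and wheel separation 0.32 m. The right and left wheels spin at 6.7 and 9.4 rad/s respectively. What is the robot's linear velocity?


vR = r*wR = 0.08*6.7 = 0.536 m/s
vL = r*wL = 0.08*9.4 = 0.752 m/s
v = (vR+vL)/2 = 0.644 m/s
omega = (vR-vL)/L = -0.675 rad/s
linear velocity = 0.644 m/s


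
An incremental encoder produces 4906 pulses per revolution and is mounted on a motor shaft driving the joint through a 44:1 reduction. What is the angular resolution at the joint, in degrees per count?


counts per rev = 4906
effective counts at joint = 4906 * 44 = 215864
resolution = 360 / 215864
= 0.0017 deg/count


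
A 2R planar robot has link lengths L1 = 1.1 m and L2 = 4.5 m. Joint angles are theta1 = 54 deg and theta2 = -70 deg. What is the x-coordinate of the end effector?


Convert angles to radians: theta1 = 0.9425, theta2 = -1.2217
x = L1*cos(theta1) + L2*cos(theta1+theta2)
x = 0.6466 + 4.3257
x = 4.9722


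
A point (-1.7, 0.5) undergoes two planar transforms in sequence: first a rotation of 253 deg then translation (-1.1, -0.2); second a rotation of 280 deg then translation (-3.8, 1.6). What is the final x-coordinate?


After transform 1:
x1 = cos(253)*-1.7 - sin(253)*0.5 + -1.1 = -0.1248
y1 = sin(253)*-1.7 + cos(253)*0.5 + -0.2 = 1.2795
After transform 2:
x2 = cos(280)*-0.1248 - sin(280)*1.2795 + -3.8
= -2.5616


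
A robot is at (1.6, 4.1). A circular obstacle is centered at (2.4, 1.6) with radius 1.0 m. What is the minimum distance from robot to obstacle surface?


center_dist = sqrt((1.6-2.4)^2 + (4.1-1.6)^2)
= sqrt(0.64 + 6.25)
= 2.6249
min_dist = center_dist - radius = 2.6249 - 1.0 = 1.6249 m


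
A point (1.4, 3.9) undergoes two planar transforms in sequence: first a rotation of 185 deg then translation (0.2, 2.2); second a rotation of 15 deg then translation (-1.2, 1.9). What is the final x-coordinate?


After transform 1:
x1 = cos(185)*1.4 - sin(185)*3.9 + 0.2 = -0.8548
y1 = sin(185)*1.4 + cos(185)*3.9 + 2.2 = -1.8072
After transform 2:
x2 = cos(15)*-0.8548 - sin(15)*-1.8072 + -1.2
= -1.5579


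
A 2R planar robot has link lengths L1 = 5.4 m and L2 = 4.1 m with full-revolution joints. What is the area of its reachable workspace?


r_max = L1 + L2 = 9.5 m
r_min = |L1 - L2| = 1.3 m
Area = pi*(r_max^2 - r_min^2)
= pi*(90.25 - 1.69)
= pi * 88.56
= 278.2194 m^2


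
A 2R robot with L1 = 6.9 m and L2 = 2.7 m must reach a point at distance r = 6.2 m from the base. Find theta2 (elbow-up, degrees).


cos(theta2) = (r^2 - L1^2 - L2^2) / (2*L1*L2)
cos(theta2) = (38.44 - 47.61 - 7.29) / 37.26
cos(theta2) = -0.441761
theta2 = 116.2163 degrees


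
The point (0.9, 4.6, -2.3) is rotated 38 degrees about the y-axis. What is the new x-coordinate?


Rotation about y-axis: x' = x*cos(theta) + z*sin(theta)
= 0.9 * 0.788 + -2.3 * 0.6157
= -0.7068


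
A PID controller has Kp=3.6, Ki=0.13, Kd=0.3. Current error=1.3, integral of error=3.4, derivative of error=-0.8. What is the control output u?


u = Kp*e + Ki*int(e) + Kd*de/dt
= 3.6*1.3 + 0.13*3.4 + 0.3*(-0.8)
= 4.68 + 0.442 + -0.24
= 4.882


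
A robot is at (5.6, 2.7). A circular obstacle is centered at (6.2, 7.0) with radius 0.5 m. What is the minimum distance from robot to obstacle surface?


center_dist = sqrt((5.6-6.2)^2 + (2.7-7.0)^2)
= sqrt(0.36 + 18.49)
= 4.3417
min_dist = center_dist - radius = 4.3417 - 0.5 = 3.8417 m


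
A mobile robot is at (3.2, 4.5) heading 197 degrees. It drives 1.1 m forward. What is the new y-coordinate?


y_new = y0 + d*sin(theta)
= 4.5 + 1.1*sin(197)
= 4.5 + -0.3216
= 4.1784


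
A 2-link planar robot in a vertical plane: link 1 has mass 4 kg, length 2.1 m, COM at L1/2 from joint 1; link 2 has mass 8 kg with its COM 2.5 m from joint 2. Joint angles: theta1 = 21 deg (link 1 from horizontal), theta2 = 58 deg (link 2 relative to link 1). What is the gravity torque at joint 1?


Horizontal distance from joint 1 to link-1 COM:
  x_c1 = (L1/2)*cos(t1) = 1.05 * 0.9336 = 0.9803 m
Horizontal distance from joint 1 to link-2 COM:
  x_c2 = L1*cos(t1) + Lc2*cos(t1+t2)
       = 2.1*0.9336 + 2.5*0.1908 = 2.4375 m
tau1 = m1*g*x_c1 + m2*g*x_c2
     = 4*9.81*0.9803 + 8*9.81*2.4375
     = 38.4654 + 191.2982
     = 229.7636 Nm


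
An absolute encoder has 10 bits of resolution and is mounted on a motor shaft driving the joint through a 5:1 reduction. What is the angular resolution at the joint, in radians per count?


counts = 2^10 = 1024
effective counts at joint = 1024 * 5 = 5120
resolution = 2*pi / 5120
= 0.0012 rad/count


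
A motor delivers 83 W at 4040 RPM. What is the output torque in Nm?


omega = 4040 * 2*pi/60 = 423.0678 rad/s
tau = P / omega = 83 / 423.0678
= 0.1962 Nm


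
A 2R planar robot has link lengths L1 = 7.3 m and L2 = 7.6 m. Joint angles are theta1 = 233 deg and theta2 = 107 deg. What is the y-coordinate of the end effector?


Convert angles to radians: theta1 = 4.0666, theta2 = 1.8675
y = L1*sin(theta1) + L2*sin(theta1+theta2)
y = -5.83 + -2.5994
y = -8.4294


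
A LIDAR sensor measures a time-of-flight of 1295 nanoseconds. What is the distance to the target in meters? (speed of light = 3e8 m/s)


tof = 1295 ns = 1.295e-06 s
dist = c * tof / 2
= 3e8 * 1.295e-06 / 2
= 194.25 m


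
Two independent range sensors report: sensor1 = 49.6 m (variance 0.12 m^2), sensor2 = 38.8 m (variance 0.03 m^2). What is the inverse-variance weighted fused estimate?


w1 = (1/var1) / (1/var1 + 1/var2)
   = 8.3333 / (8.3333 + 33.3333) = 0.2
w2 = 1 - w1 = 0.8
fused = w1*s1 + w2*s2 = 9.92 + 31.04
= 40.96 m


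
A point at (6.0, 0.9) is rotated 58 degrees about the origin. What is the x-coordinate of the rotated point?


x' = x*cos(theta) - y*sin(theta)
cos(58 deg) = 0.5299, sin(58 deg) = 0.848
x' = 6.0 * 0.5299 - 0.9 * 0.848
= 3.1795 - 0.7632
= 2.4163


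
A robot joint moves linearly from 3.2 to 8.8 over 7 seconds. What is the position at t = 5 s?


s = t/T = 5/7 = 0.7143
p(t) = p0 + (pf-p0)*s
= 3.2 + (8.8 - 3.2) * 0.7143
= 7.2


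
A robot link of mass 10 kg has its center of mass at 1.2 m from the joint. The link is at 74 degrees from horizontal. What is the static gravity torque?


tau = m*g*L*cos(angle)
= 10 * 9.81 * 1.2 * cos(74 deg)
= 10 * 9.81 * 1.2 * 0.2756
= 32.448 Nm


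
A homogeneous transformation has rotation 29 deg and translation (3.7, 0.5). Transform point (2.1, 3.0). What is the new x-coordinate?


x' = cos(theta)*px - sin(theta)*py + tx
= 0.8746*2.1 - 0.4848*3.0 + 3.7
= 4.0823


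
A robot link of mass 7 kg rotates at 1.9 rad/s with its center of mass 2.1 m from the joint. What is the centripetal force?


F = m * omega^2 * r
= 7 * 1.9^2 * 2.1
= 7 * 3.61 * 2.1
= 53.067 N


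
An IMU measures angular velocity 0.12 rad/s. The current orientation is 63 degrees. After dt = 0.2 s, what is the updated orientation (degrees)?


delta_theta = w * dt = 0.12 * 0.2 = 0.024 rad
= 1.3751 deg
theta_new = 63 + 1.3751 = 64.3751 deg


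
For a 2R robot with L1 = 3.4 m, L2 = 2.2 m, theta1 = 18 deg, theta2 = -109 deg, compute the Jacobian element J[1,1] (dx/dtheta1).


J[1,1] = -L1*sin(t1) - L2*sin(t1+t2)
= -3.4*sin(18) - 2.2*sin(-91)
= 1.149


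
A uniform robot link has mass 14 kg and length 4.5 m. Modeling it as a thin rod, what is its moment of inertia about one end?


I = (1/3) * m * L^2
= (1/3) * 14 * 4.5^2
= 0.333333 * 14 * 20.25
= 94.5 kg*m^2


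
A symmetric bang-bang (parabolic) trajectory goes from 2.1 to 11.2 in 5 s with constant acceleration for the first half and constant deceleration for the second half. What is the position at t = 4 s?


Symmetric rest-to-rest: each phase covers (pf-p0)/2 in time T/2. 0.5*a*(T/2)^2 = (pf-p0)/2 => a = 4*(pf-p0)/T^2
a = 4*(11.2-2.1)/5^2 = 1.456
t = 4 is in the deceleration phase (t > T/2).
p = pf - 0.5*a*(T-t)^2 = 11.2 - 0.5*1.456*1^2
= 10.472


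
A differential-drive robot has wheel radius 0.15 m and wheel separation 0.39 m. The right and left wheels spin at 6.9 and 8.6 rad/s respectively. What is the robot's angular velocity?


vR = r*wR = 0.15*6.9 = 1.035 m/s
vL = r*wL = 0.15*8.6 = 1.29 m/s
v = (vR+vL)/2 = 1.1625 m/s
omega = (vR-vL)/L = -0.6538 rad/s
angular velocity = -0.6538 rad/s


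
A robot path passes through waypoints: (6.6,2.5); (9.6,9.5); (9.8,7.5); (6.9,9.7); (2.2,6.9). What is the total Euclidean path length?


Segment lengths:
  seg1 = sqrt((3.0)^2 + (7.0)^2) = 7.6158
  seg2 = sqrt((0.2)^2 + (-2.0)^2) = 2.01
  seg3 = sqrt((-2.9)^2 + (2.2)^2) = 3.6401
  seg4 = sqrt((-4.7)^2 + (-2.8)^2) = 5.4708
Total = 18.7366


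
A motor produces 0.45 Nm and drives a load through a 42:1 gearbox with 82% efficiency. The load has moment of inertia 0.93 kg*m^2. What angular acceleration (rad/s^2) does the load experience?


tau_out = tau_motor * N * eta
= 0.45 * 42 * 0.82 = 15.498 Nm
alpha = tau_out / I = 15.498 / 0.93
= 16.6645 rad/s^2


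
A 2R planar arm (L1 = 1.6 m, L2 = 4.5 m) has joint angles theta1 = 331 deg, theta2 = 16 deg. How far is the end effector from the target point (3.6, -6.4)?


End effector via forward kinematics:
x = L1*cos(t1) + L2*cos(t1+t2) = 5.7841
y = L1*sin(t1) + L2*sin(t1+t2) = -1.788
Distance to target:
d = sqrt((3.6 - 5.7841)^2 + (-6.4 - -1.788)^2)
= sqrt(4.7701 + 21.2708)
= 5.103 m


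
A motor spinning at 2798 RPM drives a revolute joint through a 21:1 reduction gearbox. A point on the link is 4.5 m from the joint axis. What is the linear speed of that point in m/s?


omega_motor = 2798 * 2*pi/60 = 293.0059 rad/s
omega_joint = omega_motor / 21 = 13.9527 rad/s
v = omega_joint * r = 13.9527 * 4.5
= 62.787 m/s


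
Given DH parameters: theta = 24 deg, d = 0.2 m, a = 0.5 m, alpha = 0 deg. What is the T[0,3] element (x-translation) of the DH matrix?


T[0,3] = a * cos(theta)
= 0.5 * cos(24 deg)
= 0.5 * 0.9135
= 0.4568


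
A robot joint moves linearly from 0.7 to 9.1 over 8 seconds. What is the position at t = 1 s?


s = t/T = 1/8 = 0.125
p(t) = p0 + (pf-p0)*s
= 0.7 + (9.1 - 0.7) * 0.125
= 1.75


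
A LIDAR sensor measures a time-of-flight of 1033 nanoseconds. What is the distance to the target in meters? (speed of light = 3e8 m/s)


tof = 1033 ns = 1.033e-06 s
dist = c * tof / 2
= 3e8 * 1.033e-06 / 2
= 154.95 m


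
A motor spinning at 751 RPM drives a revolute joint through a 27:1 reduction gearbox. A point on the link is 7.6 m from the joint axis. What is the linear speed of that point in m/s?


omega_motor = 751 * 2*pi/60 = 78.6445 rad/s
omega_joint = omega_motor / 27 = 2.9128 rad/s
v = omega_joint * r = 2.9128 * 7.6
= 22.137 m/s


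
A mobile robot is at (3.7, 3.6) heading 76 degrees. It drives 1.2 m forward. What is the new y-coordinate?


y_new = y0 + d*sin(theta)
= 3.6 + 1.2*sin(76)
= 3.6 + 1.1644
= 4.7644


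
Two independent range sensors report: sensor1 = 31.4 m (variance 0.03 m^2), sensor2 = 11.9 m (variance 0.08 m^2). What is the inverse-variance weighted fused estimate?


w1 = (1/var1) / (1/var1 + 1/var2)
   = 33.3333 / (33.3333 + 12.5) = 0.7273
w2 = 1 - w1 = 0.2727
fused = w1*s1 + w2*s2 = 22.8364 + 3.2455
= 26.0818 m


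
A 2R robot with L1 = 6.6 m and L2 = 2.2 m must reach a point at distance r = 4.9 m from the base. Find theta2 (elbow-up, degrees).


cos(theta2) = (r^2 - L1^2 - L2^2) / (2*L1*L2)
cos(theta2) = (24.01 - 43.56 - 4.84) / 29.04
cos(theta2) = -0.839876
theta2 = 147.127 degrees


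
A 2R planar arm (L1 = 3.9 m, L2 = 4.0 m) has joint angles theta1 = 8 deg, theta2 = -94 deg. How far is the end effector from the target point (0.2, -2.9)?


End effector via forward kinematics:
x = L1*cos(t1) + L2*cos(t1+t2) = 4.1411
y = L1*sin(t1) + L2*sin(t1+t2) = -3.4475
Distance to target:
d = sqrt((0.2 - 4.1411)^2 + (-2.9 - -3.4475)^2)
= sqrt(15.532 + 0.2997)
= 3.9789 m


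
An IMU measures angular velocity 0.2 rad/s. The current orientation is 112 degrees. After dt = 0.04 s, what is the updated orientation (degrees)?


delta_theta = w * dt = 0.2 * 0.04 = 0.008 rad
= 0.4584 deg
theta_new = 112 + 0.4584 = 112.4584 deg


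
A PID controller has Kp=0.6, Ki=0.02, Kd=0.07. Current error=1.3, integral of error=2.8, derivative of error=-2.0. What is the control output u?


u = Kp*e + Ki*int(e) + Kd*de/dt
= 0.6*1.3 + 0.02*2.8 + 0.07*(-2.0)
= 0.78 + 0.056 + -0.14
= 0.696


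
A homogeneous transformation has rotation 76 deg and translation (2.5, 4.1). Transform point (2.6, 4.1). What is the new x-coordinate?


x' = cos(theta)*px - sin(theta)*py + tx
= 0.2419*2.6 - 0.9703*4.1 + 2.5
= -0.8492


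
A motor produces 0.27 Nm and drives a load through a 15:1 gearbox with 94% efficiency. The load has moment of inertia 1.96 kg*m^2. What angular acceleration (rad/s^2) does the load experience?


tau_out = tau_motor * N * eta
= 0.27 * 15 * 0.94 = 3.807 Nm
alpha = tau_out / I = 3.807 / 1.96
= 1.9423 rad/s^2


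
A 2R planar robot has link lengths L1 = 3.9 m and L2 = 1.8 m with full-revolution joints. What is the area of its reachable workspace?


r_max = L1 + L2 = 5.7 m
r_min = |L1 - L2| = 2.1 m
Area = pi*(r_max^2 - r_min^2)
= pi*(32.49 - 4.41)
= pi * 28.08
= 88.2159 m^2


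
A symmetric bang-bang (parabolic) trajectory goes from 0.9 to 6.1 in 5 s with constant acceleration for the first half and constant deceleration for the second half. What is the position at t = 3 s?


Symmetric rest-to-rest: each phase covers (pf-p0)/2 in time T/2. 0.5*a*(T/2)^2 = (pf-p0)/2 => a = 4*(pf-p0)/T^2
a = 4*(6.1-0.9)/5^2 = 0.832
t = 3 is in the deceleration phase (t > T/2).
p = pf - 0.5*a*(T-t)^2 = 6.1 - 0.5*0.832*2^2
= 4.436


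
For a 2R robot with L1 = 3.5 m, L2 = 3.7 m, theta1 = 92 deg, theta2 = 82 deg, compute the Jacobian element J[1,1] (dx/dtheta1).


J[1,1] = -L1*sin(t1) - L2*sin(t1+t2)
= -3.5*sin(92) - 3.7*sin(174)
= -3.8846


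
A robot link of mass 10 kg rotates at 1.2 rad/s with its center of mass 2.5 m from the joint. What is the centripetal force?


F = m * omega^2 * r
= 10 * 1.2^2 * 2.5
= 10 * 1.44 * 2.5
= 36.0 N


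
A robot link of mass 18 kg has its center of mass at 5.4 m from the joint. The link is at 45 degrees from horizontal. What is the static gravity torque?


tau = m*g*L*cos(angle)
= 18 * 9.81 * 5.4 * cos(45 deg)
= 18 * 9.81 * 5.4 * 0.7071
= 674.2489 Nm


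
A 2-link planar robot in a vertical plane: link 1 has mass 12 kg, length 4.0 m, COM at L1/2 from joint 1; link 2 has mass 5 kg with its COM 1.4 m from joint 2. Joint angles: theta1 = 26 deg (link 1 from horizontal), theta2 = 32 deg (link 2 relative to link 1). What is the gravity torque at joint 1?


Horizontal distance from joint 1 to link-1 COM:
  x_c1 = (L1/2)*cos(t1) = 2.0 * 0.8988 = 1.7976 m
Horizontal distance from joint 1 to link-2 COM:
  x_c2 = L1*cos(t1) + Lc2*cos(t1+t2)
       = 4.0*0.8988 + 1.4*0.5299 = 4.3371 m
tau1 = m1*g*x_c1 + m2*g*x_c2
     = 12*9.81*1.7976 + 5*9.81*4.3371
     = 211.6121 + 212.7329
     = 424.345 Nm


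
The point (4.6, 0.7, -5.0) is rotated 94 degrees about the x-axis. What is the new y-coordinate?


Rotation about x-axis: y' = y*cos(theta) - z*sin(theta)
= 0.7 * -0.0698 - -5.0 * 0.9976
= 4.939


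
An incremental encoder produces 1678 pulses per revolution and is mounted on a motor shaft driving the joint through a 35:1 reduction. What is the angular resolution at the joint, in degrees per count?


counts per rev = 1678
effective counts at joint = 1678 * 35 = 58730
resolution = 360 / 58730
= 0.0061 deg/count


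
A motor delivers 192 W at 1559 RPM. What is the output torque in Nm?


omega = 1559 * 2*pi/60 = 163.2581 rad/s
tau = P / omega = 192 / 163.2581
= 1.1761 Nm


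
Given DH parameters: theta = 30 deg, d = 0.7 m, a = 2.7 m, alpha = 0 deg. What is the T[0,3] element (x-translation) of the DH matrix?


T[0,3] = a * cos(theta)
= 2.7 * cos(30 deg)
= 2.7 * 0.866
= 2.3383


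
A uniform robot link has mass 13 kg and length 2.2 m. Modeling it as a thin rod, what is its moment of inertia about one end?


I = (1/3) * m * L^2
= (1/3) * 13 * 2.2^2
= 0.333333 * 13 * 4.84
= 20.9733 kg*m^2


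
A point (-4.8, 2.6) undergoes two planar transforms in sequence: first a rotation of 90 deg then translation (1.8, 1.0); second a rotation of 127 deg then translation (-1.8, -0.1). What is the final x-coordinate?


After transform 1:
x1 = cos(90)*-4.8 - sin(90)*2.6 + 1.8 = -0.8
y1 = sin(90)*-4.8 + cos(90)*2.6 + 1.0 = -3.8
After transform 2:
x2 = cos(127)*-0.8 - sin(127)*-3.8 + -1.8
= 1.7163


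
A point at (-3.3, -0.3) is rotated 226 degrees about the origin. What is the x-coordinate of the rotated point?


x' = x*cos(theta) - y*sin(theta)
cos(226 deg) = -0.6947, sin(226 deg) = -0.7193
x' = -3.3 * -0.6947 - -0.3 * -0.7193
= 2.2924 - 0.2158
= 2.0766


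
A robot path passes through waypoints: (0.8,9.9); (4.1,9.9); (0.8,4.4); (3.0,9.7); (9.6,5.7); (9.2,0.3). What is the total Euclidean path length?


Segment lengths:
  seg1 = sqrt((3.3)^2 + (0.0)^2) = 3.3
  seg2 = sqrt((-3.3)^2 + (-5.5)^2) = 6.414
  seg3 = sqrt((2.2)^2 + (5.3)^2) = 5.7385
  seg4 = sqrt((6.6)^2 + (-4.0)^2) = 7.7175
  seg5 = sqrt((-0.4)^2 + (-5.4)^2) = 5.4148
Total = 28.5848


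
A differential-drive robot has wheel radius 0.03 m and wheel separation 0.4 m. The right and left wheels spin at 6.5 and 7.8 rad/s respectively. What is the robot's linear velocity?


vR = r*wR = 0.03*6.5 = 0.195 m/s
vL = r*wL = 0.03*7.8 = 0.234 m/s
v = (vR+vL)/2 = 0.2145 m/s
omega = (vR-vL)/L = -0.0975 rad/s
linear velocity = 0.2145 m/s


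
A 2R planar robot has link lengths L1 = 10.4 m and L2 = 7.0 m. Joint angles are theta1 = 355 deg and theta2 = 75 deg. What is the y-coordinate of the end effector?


Convert angles to radians: theta1 = 6.1959, theta2 = 1.309
y = L1*sin(theta1) + L2*sin(theta1+theta2)
y = -0.9064 + 6.5778
y = 5.6714


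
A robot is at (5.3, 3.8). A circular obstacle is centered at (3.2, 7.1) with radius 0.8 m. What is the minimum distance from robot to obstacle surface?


center_dist = sqrt((5.3-3.2)^2 + (3.8-7.1)^2)
= sqrt(4.41 + 10.89)
= 3.9115
min_dist = center_dist - radius = 3.9115 - 0.8 = 3.1115 m


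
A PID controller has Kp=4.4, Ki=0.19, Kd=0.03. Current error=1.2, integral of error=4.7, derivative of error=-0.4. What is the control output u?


u = Kp*e + Ki*int(e) + Kd*de/dt
= 4.4*1.2 + 0.19*4.7 + 0.03*(-0.4)
= 5.28 + 0.893 + -0.012
= 6.161


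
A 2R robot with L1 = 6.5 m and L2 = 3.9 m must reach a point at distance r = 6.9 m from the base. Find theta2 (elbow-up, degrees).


cos(theta2) = (r^2 - L1^2 - L2^2) / (2*L1*L2)
cos(theta2) = (47.61 - 42.25 - 15.21) / 50.7
cos(theta2) = -0.19428
theta2 = 101.2027 degrees


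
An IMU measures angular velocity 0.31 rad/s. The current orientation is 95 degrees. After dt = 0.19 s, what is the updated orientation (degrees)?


delta_theta = w * dt = 0.31 * 0.19 = 0.0589 rad
= 3.3747 deg
theta_new = 95 + 3.3747 = 98.3747 deg


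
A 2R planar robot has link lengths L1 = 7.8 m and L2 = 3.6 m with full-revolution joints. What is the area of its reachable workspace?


r_max = L1 + L2 = 11.4 m
r_min = |L1 - L2| = 4.2 m
Area = pi*(r_max^2 - r_min^2)
= pi*(129.96 - 17.64)
= pi * 112.32
= 352.8637 m^2


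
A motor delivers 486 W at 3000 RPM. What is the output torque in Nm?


omega = 3000 * 2*pi/60 = 314.1593 rad/s
tau = P / omega = 486 / 314.1593
= 1.547 Nm


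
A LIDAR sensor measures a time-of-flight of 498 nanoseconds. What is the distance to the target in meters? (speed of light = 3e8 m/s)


tof = 498 ns = 4.98e-07 s
dist = c * tof / 2
= 3e8 * 4.98e-07 / 2
= 74.7 m
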